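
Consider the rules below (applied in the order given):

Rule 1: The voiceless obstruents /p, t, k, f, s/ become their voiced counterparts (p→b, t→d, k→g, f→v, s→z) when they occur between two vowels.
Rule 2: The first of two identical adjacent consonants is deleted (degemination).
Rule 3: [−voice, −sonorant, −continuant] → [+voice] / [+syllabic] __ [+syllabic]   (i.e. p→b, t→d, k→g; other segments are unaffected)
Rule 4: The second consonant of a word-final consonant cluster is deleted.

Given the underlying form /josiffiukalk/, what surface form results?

Rule 1 (intervocalic voicing): /s/ is a voiceless obstruent between vowels /o/ and /i/, so it voices to [z]. /k/ is a voiceless obstruent between vowels /u/ and /a/, so it voices to [g]. /josiffiukalk/ → joziffiugalk.
Rule 2 (degemination): /ff/ is a geminate; the first /f/ deletes. /joziffiugalk/ → jozifiugalk.
Rule 3 (intervocalic voicing): no segment meets the environment; /jozifiugalk/ is unchanged.
Rule 4 (final cluster simplification): /k/ is the second consonant of a word-final cluster /lk/, so it deletes. /jozifiugalk/ → jozifiugal.

jozifiugal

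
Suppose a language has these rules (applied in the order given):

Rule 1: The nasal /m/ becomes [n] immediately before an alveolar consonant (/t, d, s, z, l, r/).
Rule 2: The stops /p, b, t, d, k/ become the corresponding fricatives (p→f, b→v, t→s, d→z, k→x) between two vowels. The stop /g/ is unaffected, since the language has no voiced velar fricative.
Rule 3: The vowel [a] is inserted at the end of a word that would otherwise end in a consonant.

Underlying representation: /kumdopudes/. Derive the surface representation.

Rule 1 (nasal place assimilation): /m/ precedes the alveolar consonant /d/, so it assimilates in place to [n]. /kumdopudes/ → kundopudes.
Rule 2 (intervocalic spirantization): /p/ is a stop between vowels /o/ and /u/, so it spirantizes to the fricative [f]. /d/ is a stop between vowels /u/ and /e/, so it spirantizes to the fricative [z]. /kundopudes/ → kundofuzes.
Rule 3 (final a-epenthesis): the form ends in the consonant /s/, so [a] is inserted word-finally. /kundofuzes/ → kundofuzesa.

kundofuzesa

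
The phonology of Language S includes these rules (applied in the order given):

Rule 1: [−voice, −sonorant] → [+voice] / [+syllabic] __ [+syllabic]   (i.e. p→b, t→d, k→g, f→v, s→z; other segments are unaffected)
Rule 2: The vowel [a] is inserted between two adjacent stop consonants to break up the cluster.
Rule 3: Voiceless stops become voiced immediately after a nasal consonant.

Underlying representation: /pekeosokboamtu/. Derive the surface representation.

Rule 1 (intervocalic voicing): /k/ is a voiceless obstruent between vowels /e/ and /e/, so it voices to [g]. /s/ is a voiceless obstruent between vowels /o/ and /o/, so it voices to [z]. /pekeosokboamtu/ → pegeozokboamtu.
Rule 2 (stop-cluster a-epenthesis): /k/ and /b/ form a stop–stop cluster, so [a] is inserted between them. /pegeozokboamtu/ → pegeozokaboamtu.
Rule 3 (post-nasal voicing): /t/ is a voiceless stop immediately after the nasal /m/, so it voices to [d]. /pegeozokaboamtu/ → pegeozokaboamdu.

pegeozokaboamdu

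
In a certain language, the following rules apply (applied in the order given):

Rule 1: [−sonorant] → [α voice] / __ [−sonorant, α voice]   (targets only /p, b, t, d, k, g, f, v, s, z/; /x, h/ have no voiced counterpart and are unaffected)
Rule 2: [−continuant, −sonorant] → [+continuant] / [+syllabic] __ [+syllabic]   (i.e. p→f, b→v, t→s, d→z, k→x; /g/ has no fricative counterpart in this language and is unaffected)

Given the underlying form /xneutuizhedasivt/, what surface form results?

Rule 1 (regressive voicing assimilation): /z/ precedes the voiceless obstruent /h/, so it devoices to [s] by assimilation. /v/ precedes the voiceless obstruent /t/, so it devoices to [f] by assimilation. /xneutuizhedasivt/ → xneutuishedasift.
Rule 2 (intervocalic spirantization): /t/ is a stop between vowels /u/ and /u/, so it spirantizes to the fricative [s]. /d/ is a stop between vowels /e/ and /a/, so it spirantizes to the fricative [z]. /xneutuishedasift/ → xneusuishezasift.

xneusuishezasift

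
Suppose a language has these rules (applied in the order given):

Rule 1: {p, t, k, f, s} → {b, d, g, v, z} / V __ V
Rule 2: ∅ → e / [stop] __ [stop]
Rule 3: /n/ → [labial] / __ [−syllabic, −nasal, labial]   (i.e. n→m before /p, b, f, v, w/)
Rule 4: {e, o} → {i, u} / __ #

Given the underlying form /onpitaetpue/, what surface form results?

Rule 1 (intervocalic voicing): /t/ is a voiceless obstruent between vowels /i/ and /a/, so it voices to [d]. /onpitaetpue/ → onpidaetpue.
Rule 2 (stop-cluster e-epenthesis): /t/ and /p/ form a stop–stop cluster, so [e] is inserted between them. /onpidaetpue/ → onpidaetepue.
Rule 3 (nasal place assimilation): /n/ precedes the labial consonant /p/, so it assimilates in place to [m]. /onpidaetepue/ → ompidaetepue.
Rule 4 (final vowel raising): /e/ is a mid vowel in word-final position, so it raises to [i]. /ompidaetepue/ → ompidaetepui.

ompidaetepui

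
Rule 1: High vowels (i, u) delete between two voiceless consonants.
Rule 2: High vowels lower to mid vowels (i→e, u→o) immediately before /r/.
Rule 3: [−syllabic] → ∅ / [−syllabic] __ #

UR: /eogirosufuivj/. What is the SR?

Rule 1 (high vowel syncope): /u/ is a high vowel flanked by voiceless consonants /s/ and /f/, so it deletes. /eogirosufuivj/ → eogirosfuivj.
Rule 2 (pre-rhotic lowering): /i/ is a high vowel immediately before /r/, so it lowers to [e]. /eogirosfuivj/ → eogerosfuivj.
Rule 3 (final cluster simplification): /j/ is the second consonant of a word-final cluster /vj/, so it deletes. /eogerosfuivj/ → eogerosfuiv.

eogerosfuiv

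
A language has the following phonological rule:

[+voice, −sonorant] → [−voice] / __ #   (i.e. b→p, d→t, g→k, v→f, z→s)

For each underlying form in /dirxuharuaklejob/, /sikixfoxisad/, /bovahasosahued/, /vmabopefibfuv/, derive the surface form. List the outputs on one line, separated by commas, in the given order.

/dirxuharuaklejob/: /b/ is a voiced obstruent in word-final position, so it devoices to [p]. → [dirxuharuaklejop].
/sikixfoxisad/: /d/ is a voiced obstruent in word-final position, so it devoices to [t]. → [sikixfoxisat].
/bovahasosahued/: /d/ is a voiced obstruent in word-final position, so it devoices to [t]. → [bovahasosahuet].
/vmabopefibfuv/: /v/ is a voiced obstruent in word-final position, so it devoices to [f]. → [vmabopefibfuf].

dirxuharuaklejop, sikixfoxisat, bovahasosahuet, vmabopefibfuf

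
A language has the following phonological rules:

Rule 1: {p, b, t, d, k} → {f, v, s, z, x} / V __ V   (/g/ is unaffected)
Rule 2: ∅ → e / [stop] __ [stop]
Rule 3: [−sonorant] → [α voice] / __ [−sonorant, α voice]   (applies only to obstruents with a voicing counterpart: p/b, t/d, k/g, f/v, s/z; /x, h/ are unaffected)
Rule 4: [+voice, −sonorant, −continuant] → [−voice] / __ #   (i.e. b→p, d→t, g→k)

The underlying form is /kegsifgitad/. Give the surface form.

keksivgisat

Rule 1 (intervocalic spirantization): /t/ is a stop between vowels /i/ and /a/, so it spirantizes to the fricative [s]. /kegsifgitad/ → kegsifgisad.
Rule 2 (stop-cluster e-epenthesis): no segment meets the environment; /kegsifgisad/ is unchanged.
Rule 3 (regressive voicing assimilation): /g/ precedes the voiceless obstruent /s/, so it devoices to [k] by assimilation. /f/ precedes the voiced obstruent /g/, so it voices to [v] by assimilation. /kegsifgisad/ → keksivgisad.
Rule 4 (final devoicing): /d/ is a voiced stop in word-final position, so it devoices to [t]. /keksivgisad/ → keksivgisat.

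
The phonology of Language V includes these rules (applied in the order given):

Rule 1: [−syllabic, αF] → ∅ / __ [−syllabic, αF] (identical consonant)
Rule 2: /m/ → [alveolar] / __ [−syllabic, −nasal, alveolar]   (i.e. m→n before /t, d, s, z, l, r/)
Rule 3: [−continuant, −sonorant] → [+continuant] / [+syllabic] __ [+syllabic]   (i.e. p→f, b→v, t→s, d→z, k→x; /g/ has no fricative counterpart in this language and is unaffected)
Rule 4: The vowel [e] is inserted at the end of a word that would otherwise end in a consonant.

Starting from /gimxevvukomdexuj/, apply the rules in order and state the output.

Rule 1 (degemination): /vv/ is a geminate; the first /v/ deletes. /gimxevvukomdexuj/ → gimxevukomdexuj.
Rule 2 (nasal place assimilation): /m/ precedes the alveolar consonant /d/, so it assimilates in place to [n]. /gimxevukomdexuj/ → gimxevukondexuj.
Rule 3 (intervocalic spirantization): /k/ is a stop between vowels /u/ and /o/, so it spirantizes to the fricative [x]. /gimxevukondexuj/ → gimxevuxondexuj.
Rule 4 (final e-epenthesis): the form ends in the consonant /j/, so [e] is inserted word-finally. /gimxevuxondexuj/ → gimxevuxondexuje.

gimxevuxondexuje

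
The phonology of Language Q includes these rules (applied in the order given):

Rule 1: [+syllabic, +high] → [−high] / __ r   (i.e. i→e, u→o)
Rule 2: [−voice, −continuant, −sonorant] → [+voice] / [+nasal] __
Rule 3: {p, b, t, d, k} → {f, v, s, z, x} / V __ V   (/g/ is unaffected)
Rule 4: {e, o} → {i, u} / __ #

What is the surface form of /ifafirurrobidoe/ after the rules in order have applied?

ifaferorrovizoi

Rule 1 (pre-rhotic lowering): /i/ is a high vowel immediately before /r/, so it lowers to [e]. /u/ is a high vowel immediately before /r/, so it lowers to [o]. /ifafirurrobidoe/ → ifaferorrobidoe.
Rule 2 (post-nasal voicing): no segment meets the environment; /ifaferorrobidoe/ is unchanged.
Rule 3 (intervocalic spirantization): /b/ is a stop between vowels /o/ and /i/, so it spirantizes to the fricative [v]. /d/ is a stop between vowels /i/ and /o/, so it spirantizes to the fricative [z]. /ifaferorrobidoe/ → ifaferorrovizoe.
Rule 4 (final vowel raising): /e/ is a mid vowel in word-final position, so it raises to [i]. /ifaferorrovizoe/ → ifaferorrovizoi.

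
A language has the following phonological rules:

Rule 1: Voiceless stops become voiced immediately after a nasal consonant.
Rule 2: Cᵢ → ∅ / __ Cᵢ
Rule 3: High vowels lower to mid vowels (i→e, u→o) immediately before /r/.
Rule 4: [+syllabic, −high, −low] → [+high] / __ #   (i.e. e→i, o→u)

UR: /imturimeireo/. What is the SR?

imdorimeereu

Rule 1 (post-nasal voicing): /t/ is a voiceless stop immediately after the nasal /m/, so it voices to [d]. /imturimeireo/ → imdurimeireo.
Rule 2 (degemination): no segment meets the environment; /imdurimeireo/ is unchanged.
Rule 3 (pre-rhotic lowering): /u/ is a high vowel immediately before /r/, so it lowers to [o]. /i/ is a high vowel immediately before /r/, so it lowers to [e]. /imdurimeireo/ → imdorimeereo.
Rule 4 (final vowel raising): /o/ is a mid vowel in word-final position, so it raises to [u]. /imdorimeereo/ → imdorimeereu.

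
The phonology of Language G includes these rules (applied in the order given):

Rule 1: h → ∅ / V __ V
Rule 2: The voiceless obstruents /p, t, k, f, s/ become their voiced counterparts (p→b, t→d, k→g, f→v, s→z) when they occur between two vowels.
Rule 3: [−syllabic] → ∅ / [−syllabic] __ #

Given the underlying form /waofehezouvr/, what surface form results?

waoveezouv

Rule 1 (intervocalic h-deletion): /h/ occurs between vowels /e/ and /e/, so it deletes. /waofehezouvr/ → waofeezouvr.
Rule 2 (intervocalic voicing): /f/ is a voiceless obstruent between vowels /o/ and /e/, so it voices to [v]. /waofeezouvr/ → waoveezouvr.
Rule 3 (final cluster simplification): /r/ is the second consonant of a word-final cluster /vr/, so it deletes. /waoveezouvr/ → waoveezouv.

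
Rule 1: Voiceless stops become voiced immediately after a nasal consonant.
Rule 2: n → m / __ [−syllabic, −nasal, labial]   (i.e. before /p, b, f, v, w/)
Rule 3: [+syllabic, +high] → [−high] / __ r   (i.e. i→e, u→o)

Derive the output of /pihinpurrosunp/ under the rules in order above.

Rule 1 (post-nasal voicing): /p/ is a voiceless stop immediately after the nasal /n/, so it voices to [b]. /p/ is a voiceless stop immediately after the nasal /n/, so it voices to [b]. /pihinpurrosunp/ → pihinburrosunb.
Rule 2 (nasal place assimilation): /n/ precedes the labial consonant /b/, so it assimilates in place to [m]. /n/ precedes the labial consonant /b/, so it assimilates in place to [m]. /pihinburrosunb/ → pihimburrosumb.
Rule 3 (pre-rhotic lowering): /u/ is a high vowel immediately before /r/, so it lowers to [o]. /pihimburrosumb/ → pihimborrosumb.

pihimborrosumb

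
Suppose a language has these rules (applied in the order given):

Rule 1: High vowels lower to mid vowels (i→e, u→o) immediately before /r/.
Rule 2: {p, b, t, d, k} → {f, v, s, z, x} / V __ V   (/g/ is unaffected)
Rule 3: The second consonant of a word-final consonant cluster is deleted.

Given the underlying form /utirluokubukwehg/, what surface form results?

Rule 1 (pre-rhotic lowering): /i/ is a high vowel immediately before /r/, so it lowers to [e]. /utirluokubukwehg/ → uterluokubukwehg.
Rule 2 (intervocalic spirantization): /t/ is a stop between vowels /u/ and /e/, so it spirantizes to the fricative [s]. /k/ is a stop between vowels /o/ and /u/, so it spirantizes to the fricative [x]. /b/ is a stop between vowels /u/ and /u/, so it spirantizes to the fricative [v]. /uterluokubukwehg/ → userluoxuvukwehg.
Rule 3 (final cluster simplification): /g/ is the second consonant of a word-final cluster /hg/, so it deletes. /userluoxuvukwehg/ → userluoxuvukweh.

userluoxuvukweh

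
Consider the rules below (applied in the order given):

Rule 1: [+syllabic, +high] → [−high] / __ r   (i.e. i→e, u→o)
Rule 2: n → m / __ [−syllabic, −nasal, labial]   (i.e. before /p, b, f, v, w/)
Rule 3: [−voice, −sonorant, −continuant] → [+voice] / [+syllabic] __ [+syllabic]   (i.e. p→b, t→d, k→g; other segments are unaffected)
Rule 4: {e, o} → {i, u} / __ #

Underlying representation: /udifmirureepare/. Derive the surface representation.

udifmeroreebari

Rule 1 (pre-rhotic lowering): /i/ is a high vowel immediately before /r/, so it lowers to [e]. /u/ is a high vowel immediately before /r/, so it lowers to [o]. /udifmirureepare/ → udifmeroreepare.
Rule 2 (nasal place assimilation): no segment meets the environment; /udifmeroreepare/ is unchanged.
Rule 3 (intervocalic voicing): /p/ is a voiceless stop between vowels /e/ and /a/, so it voices to [b]. /udifmeroreepare/ → udifmeroreebare.
Rule 4 (final vowel raising): /e/ is a mid vowel in word-final position, so it raises to [i]. /udifmeroreebare/ → udifmeroreebari.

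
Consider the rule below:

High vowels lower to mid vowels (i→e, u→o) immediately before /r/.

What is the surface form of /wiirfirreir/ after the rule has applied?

wierferreer

/i/ is a high vowel immediately before /r/, so it lowers to [e].
/i/ is a high vowel immediately before /r/, so it lowers to [e].
/i/ is a high vowel immediately before /r/, so it lowers to [e].
Surface form: [wierferreer].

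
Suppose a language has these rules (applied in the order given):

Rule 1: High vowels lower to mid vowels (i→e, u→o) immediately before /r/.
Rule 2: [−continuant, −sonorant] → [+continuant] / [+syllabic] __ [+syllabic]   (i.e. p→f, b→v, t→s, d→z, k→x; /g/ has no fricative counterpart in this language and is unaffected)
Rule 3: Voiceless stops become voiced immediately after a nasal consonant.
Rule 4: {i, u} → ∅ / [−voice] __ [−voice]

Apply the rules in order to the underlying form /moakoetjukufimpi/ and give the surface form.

Rule 1 (pre-rhotic lowering): no segment meets the environment; /moakoetjukufimpi/ is unchanged.
Rule 2 (intervocalic spirantization): /k/ is a stop between vowels /a/ and /o/, so it spirantizes to the fricative [x]. /k/ is a stop between vowels /u/ and /u/, so it spirantizes to the fricative [x]. /moakoetjukufimpi/ → moaxoetjuxufimpi.
Rule 3 (post-nasal voicing): /p/ is a voiceless stop immediately after the nasal /m/, so it voices to [b]. /moaxoetjuxufimpi/ → moaxoetjuxufimbi.
Rule 4 (high vowel syncope): /u/ is a high vowel flanked by voiceless consonants /x/ and /f/, so it deletes. /moaxoetjuxufimbi/ → moaxoetjuxfimbi.

moaxoetjuxfimbi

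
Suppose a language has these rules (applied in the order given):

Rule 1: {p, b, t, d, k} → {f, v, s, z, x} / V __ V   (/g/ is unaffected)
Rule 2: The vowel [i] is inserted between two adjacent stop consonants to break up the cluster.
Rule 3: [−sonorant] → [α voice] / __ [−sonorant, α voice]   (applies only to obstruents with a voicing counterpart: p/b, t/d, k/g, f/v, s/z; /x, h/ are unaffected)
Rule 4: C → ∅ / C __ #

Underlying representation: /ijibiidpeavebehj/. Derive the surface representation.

Rule 1 (intervocalic spirantization): /b/ is a stop between vowels /i/ and /i/, so it spirantizes to the fricative [v]. /b/ is a stop between vowels /e/ and /e/, so it spirantizes to the fricative [v]. /ijibiidpeavebehj/ → ijiviidpeavevehj.
Rule 2 (stop-cluster i-epenthesis): /d/ and /p/ form a stop–stop cluster, so [i] is inserted between them. /ijiviidpeavevehj/ → ijiviidipeavevehj.
Rule 3 (regressive voicing assimilation): no segment meets the environment; /ijiviidipeavevehj/ is unchanged.
Rule 4 (final cluster simplification): /j/ is the second consonant of a word-final cluster /hj/, so it deletes. /ijiviidipeavevehj/ → ijiviidipeaveveh.

ijiviidipeaveveh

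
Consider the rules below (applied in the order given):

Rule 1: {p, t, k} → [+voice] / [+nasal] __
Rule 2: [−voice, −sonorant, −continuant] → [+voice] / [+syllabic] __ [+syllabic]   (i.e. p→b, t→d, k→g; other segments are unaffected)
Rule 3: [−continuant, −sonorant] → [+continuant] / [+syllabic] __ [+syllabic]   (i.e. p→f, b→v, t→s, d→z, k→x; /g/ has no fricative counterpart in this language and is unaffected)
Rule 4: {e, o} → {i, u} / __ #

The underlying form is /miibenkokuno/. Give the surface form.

Rule 1 (post-nasal voicing): /k/ is a voiceless stop immediately after the nasal /n/, so it voices to [g]. /miibenkokuno/ → miibengokuno.
Rule 2 (intervocalic voicing): /k/ is a voiceless stop between vowels /o/ and /u/, so it voices to [g]. /miibengokuno/ → miibengoguno.
Rule 3 (intervocalic spirantization): /b/ is a stop between vowels /i/ and /e/, so it spirantizes to the fricative [v]. /miibengoguno/ → miivengoguno.
Rule 4 (final vowel raising): /o/ is a mid vowel in word-final position, so it raises to [u]. /miivengoguno/ → miivengogunu.

miivengogunu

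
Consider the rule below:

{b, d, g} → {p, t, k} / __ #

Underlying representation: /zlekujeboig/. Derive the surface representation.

Scanning /zlekujeboig/: /b/ at position 8 is not in the conditioning environment; /g/ is a voiced stop in word-final position, so it devoices to [k].
Result: [zlekujeboik].

zlekujeboik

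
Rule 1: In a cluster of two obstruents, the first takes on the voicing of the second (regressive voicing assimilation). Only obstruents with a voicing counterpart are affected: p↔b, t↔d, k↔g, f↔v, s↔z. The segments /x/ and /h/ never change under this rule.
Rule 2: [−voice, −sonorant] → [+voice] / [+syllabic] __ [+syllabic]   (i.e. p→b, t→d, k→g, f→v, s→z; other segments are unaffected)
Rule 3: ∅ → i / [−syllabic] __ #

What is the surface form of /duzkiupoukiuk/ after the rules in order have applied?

Rule 1 (regressive voicing assimilation): /z/ precedes the voiceless obstruent /k/, so it devoices to [s] by assimilation. /duzkiupoukiuk/ → duskiupoukiuk.
Rule 2 (intervocalic voicing): /p/ is a voiceless obstruent between vowels /u/ and /o/, so it voices to [b]. /k/ is a voiceless obstruent between vowels /u/ and /i/, so it voices to [g]. /duskiupoukiuk/ → duskiubougiuk.
Rule 3 (final i-epenthesis): the form ends in the consonant /k/, so [i] is inserted word-finally. /duskiubougiuk/ → duskiubougiuki.

duskiubougiuki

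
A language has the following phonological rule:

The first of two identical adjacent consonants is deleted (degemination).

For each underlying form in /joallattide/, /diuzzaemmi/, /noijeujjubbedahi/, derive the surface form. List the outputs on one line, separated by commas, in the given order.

/joallattide/: /ll/ is a geminate; the first /l/ deletes. /tt/ is a geminate; the first /t/ deletes. → [joalatide].
/diuzzaemmi/: /zz/ is a geminate; the first /z/ deletes. /mm/ is a geminate; the first /m/ deletes. → [diuzaemi].
/noijeujjubbedahi/: /jj/ is a geminate; the first /j/ deletes. /bb/ is a geminate; the first /b/ deletes. → [noijeujubedahi].

joalatide, diuzaemi, noijeujubedahi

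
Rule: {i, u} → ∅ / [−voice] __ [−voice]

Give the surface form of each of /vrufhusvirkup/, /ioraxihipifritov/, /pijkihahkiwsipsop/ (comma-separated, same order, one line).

/vrufhusvirkup/: /u/ is a high vowel flanked by voiceless consonants /h/ and /s/, so it deletes. /u/ is a high vowel flanked by voiceless consonants /k/ and /p/, so it deletes. → [vrufhsvirkp].
/ioraxihipifritov/: /i/ is a high vowel flanked by voiceless consonants /x/ and /h/, so it deletes. /i/ is a high vowel flanked by voiceless consonants /h/ and /p/, so it deletes. /i/ is a high vowel flanked by voiceless consonants /p/ and /f/, so it deletes. → [ioraxhpfritov].
/pijkihahkiwsipsop/: /i/ is a high vowel flanked by voiceless consonants /k/ and /h/, so it deletes. /i/ is a high vowel flanked by voiceless consonants /s/ and /p/, so it deletes. → [pijkhahkiwspsop].

vrufhsvirkp, ioraxhpfritov, pijkhahkiwspsop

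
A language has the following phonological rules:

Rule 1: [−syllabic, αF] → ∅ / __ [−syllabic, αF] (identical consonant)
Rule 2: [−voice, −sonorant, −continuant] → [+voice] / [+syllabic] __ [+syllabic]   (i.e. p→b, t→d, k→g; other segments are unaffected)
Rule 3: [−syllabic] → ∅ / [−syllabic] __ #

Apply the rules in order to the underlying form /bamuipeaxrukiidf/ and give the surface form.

bamuibeaxrugiid

Rule 1 (degemination): no segment meets the environment; /bamuipeaxrukiidf/ is unchanged.
Rule 2 (intervocalic voicing): /p/ is a voiceless stop between vowels /i/ and /e/, so it voices to [b]. /k/ is a voiceless stop between vowels /u/ and /i/, so it voices to [g]. /bamuipeaxrukiidf/ → bamuibeaxrugiidf.
Rule 3 (final cluster simplification): /f/ is the second consonant of a word-final cluster /df/, so it deletes. /bamuibeaxrugiidf/ → bamuibeaxrugiid.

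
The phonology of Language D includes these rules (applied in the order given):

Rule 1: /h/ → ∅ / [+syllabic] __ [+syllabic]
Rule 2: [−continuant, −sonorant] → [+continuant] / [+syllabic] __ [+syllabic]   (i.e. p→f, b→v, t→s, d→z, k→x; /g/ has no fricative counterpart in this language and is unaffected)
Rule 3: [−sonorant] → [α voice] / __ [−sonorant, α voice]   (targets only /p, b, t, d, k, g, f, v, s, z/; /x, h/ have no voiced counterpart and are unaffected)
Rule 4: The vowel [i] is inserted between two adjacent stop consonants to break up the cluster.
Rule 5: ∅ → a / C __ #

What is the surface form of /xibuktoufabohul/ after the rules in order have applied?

xivukitoufavoula

Rule 1 (intervocalic h-deletion): /h/ occurs between vowels /o/ and /u/, so it deletes. /xibuktoufabohul/ → xibuktoufaboul.
Rule 2 (intervocalic spirantization): /b/ is a stop between vowels /i/ and /u/, so it spirantizes to the fricative [v]. /b/ is a stop between vowels /a/ and /o/, so it spirantizes to the fricative [v]. /xibuktoufaboul/ → xivuktoufavoul.
Rule 3 (regressive voicing assimilation): no segment meets the environment; /xivuktoufavoul/ is unchanged.
Rule 4 (stop-cluster i-epenthesis): /k/ and /t/ form a stop–stop cluster, so [i] is inserted between them. /xivuktoufavoul/ → xivukitoufavoul.
Rule 5 (final a-epenthesis): the form ends in the consonant /l/, so [a] is inserted word-finally. /xivukitoufavoul/ → xivukitoufavoula.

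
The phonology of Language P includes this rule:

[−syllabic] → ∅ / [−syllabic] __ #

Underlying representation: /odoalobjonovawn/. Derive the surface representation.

/n/ is the second consonant of a word-final cluster /wn/, so it deletes.
The other instances of /d/, /l/, /b/, /j/, /n/, /v/, /w/ do not occur in the required environment and remain unchanged.
Surface form: [odoalobjonovaw].

odoalobjonovaw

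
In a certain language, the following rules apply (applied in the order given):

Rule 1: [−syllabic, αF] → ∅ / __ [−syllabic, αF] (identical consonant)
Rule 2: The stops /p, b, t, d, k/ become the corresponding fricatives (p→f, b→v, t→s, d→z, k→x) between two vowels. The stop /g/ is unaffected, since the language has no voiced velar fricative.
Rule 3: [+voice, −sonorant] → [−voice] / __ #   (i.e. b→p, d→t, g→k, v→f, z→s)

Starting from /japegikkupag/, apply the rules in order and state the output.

jafegixufak

Rule 1 (degemination): /kk/ is a geminate; the first /k/ deletes. /japegikkupag/ → japegikupag.
Rule 2 (intervocalic spirantization): /p/ is a stop between vowels /a/ and /e/, so it spirantizes to the fricative [f]. /k/ is a stop between vowels /i/ and /u/, so it spirantizes to the fricative [x]. /p/ is a stop between vowels /u/ and /a/, so it spirantizes to the fricative [f]. /japegikupag/ → jafegixufag.
Rule 3 (final devoicing): /g/ is a voiced obstruent in word-final position, so it devoices to [k]. /jafegixufag/ → jafegixufak.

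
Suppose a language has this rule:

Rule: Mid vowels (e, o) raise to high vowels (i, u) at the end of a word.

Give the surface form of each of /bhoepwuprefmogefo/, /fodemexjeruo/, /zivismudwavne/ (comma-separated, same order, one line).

bhoepwuprefmogefu, fodemexjeruu, zivismudwavni

/bhoepwuprefmogefo/: /o/ is a mid vowel in word-final position, so it raises to [u]. → [bhoepwuprefmogefu].
/fodemexjeruo/: /o/ is a mid vowel in word-final position, so it raises to [u]. → [fodemexjeruu].
/zivismudwavne/: /e/ is a mid vowel in word-final position, so it raises to [i]. → [zivismudwavni].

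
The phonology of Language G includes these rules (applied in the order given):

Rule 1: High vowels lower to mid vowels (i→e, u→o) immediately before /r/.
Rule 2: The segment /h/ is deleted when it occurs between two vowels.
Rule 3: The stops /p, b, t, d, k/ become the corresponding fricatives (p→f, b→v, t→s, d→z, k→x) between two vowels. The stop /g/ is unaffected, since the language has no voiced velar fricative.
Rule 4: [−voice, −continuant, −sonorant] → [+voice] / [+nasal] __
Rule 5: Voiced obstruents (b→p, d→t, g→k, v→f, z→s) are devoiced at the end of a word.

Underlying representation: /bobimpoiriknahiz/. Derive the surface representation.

bovimboeriknais

Rule 1 (pre-rhotic lowering): /i/ is a high vowel immediately before /r/, so it lowers to [e]. /bobimpoiriknahiz/ → bobimpoeriknahiz.
Rule 2 (intervocalic h-deletion): /h/ occurs between vowels /a/ and /i/, so it deletes. /bobimpoeriknahiz/ → bobimpoeriknaiz.
Rule 3 (intervocalic spirantization): /b/ is a stop between vowels /o/ and /i/, so it spirantizes to the fricative [v]. /bobimpoeriknaiz/ → bovimpoeriknaiz.
Rule 4 (post-nasal voicing): /p/ is a voiceless stop immediately after the nasal /m/, so it voices to [b]. /bovimpoeriknaiz/ → bovimboeriknaiz.
Rule 5 (final devoicing): /z/ is a voiced obstruent in word-final position, so it devoices to [s]. /bovimboeriknaiz/ → bovimboeriknais.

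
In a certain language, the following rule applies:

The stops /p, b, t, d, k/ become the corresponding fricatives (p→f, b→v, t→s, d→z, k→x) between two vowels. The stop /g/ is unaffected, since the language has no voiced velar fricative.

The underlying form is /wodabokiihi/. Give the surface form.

/d/ is a stop between vowels /o/ and /a/, so it spirantizes to the fricative [z].
/b/ is a stop between vowels /a/ and /o/, so it spirantizes to the fricative [v].
/k/ is a stop between vowels /o/ and /i/, so it spirantizes to the fricative [x].
Surface form: [wozavoxiihi].

wozavoxiihi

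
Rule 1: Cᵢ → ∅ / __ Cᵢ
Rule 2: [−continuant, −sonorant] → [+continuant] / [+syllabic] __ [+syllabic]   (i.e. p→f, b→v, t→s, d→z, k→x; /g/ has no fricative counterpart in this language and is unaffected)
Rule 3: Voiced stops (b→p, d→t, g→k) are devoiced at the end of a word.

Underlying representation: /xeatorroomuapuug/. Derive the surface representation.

xeasoroomuafuuk

Rule 1 (degemination): /rr/ is a geminate; the first /r/ deletes. /xeatorroomuapuug/ → xeatoroomuapuug.
Rule 2 (intervocalic spirantization): /t/ is a stop between vowels /a/ and /o/, so it spirantizes to the fricative [s]. /p/ is a stop between vowels /a/ and /u/, so it spirantizes to the fricative [f]. /xeatoroomuapuug/ → xeasoroomuafuug.
Rule 3 (final devoicing): /g/ is a voiced stop in word-final position, so it devoices to [k]. /xeasoroomuafuug/ → xeasoroomuafuuk.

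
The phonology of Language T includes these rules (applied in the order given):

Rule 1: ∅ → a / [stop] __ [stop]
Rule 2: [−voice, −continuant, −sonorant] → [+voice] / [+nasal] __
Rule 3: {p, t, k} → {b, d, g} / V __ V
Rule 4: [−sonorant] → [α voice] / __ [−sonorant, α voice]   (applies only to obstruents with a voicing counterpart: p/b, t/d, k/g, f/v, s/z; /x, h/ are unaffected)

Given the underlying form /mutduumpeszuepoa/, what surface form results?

mudaduumbezzueboa

Rule 1 (stop-cluster a-epenthesis): /t/ and /d/ form a stop–stop cluster, so [a] is inserted between them. /mutduumpeszuepoa/ → mutaduumpeszuepoa.
Rule 2 (post-nasal voicing): /p/ is a voiceless stop immediately after the nasal /m/, so it voices to [b]. /mutaduumpeszuepoa/ → mutaduumbeszuepoa.
Rule 3 (intervocalic voicing): /t/ is a voiceless stop between vowels /u/ and /a/, so it voices to [d]. /p/ is a voiceless stop between vowels /e/ and /o/, so it voices to [b]. /mutaduumbeszuepoa/ → mudaduumbeszueboa.
Rule 4 (regressive voicing assimilation): /s/ precedes the voiced obstruent /z/, so it voices to [z] by assimilation. /mudaduumbeszueboa/ → mudaduumbezzueboa.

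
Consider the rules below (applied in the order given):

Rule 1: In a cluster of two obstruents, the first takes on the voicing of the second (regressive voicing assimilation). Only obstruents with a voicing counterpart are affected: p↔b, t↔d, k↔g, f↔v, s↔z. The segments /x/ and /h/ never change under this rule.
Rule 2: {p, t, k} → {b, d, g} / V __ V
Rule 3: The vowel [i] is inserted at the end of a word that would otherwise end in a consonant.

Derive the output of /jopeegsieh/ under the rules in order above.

jobeeksiehi

Rule 1 (regressive voicing assimilation): /g/ precedes the voiceless obstruent /s/, so it devoices to [k] by assimilation. /jopeegsieh/ → jopeeksieh.
Rule 2 (intervocalic voicing): /p/ is a voiceless stop between vowels /o/ and /e/, so it voices to [b]. /jopeeksieh/ → jobeeksieh.
Rule 3 (final i-epenthesis): the form ends in the consonant /h/, so [i] is inserted word-finally. /jobeeksieh/ → jobeeksiehi.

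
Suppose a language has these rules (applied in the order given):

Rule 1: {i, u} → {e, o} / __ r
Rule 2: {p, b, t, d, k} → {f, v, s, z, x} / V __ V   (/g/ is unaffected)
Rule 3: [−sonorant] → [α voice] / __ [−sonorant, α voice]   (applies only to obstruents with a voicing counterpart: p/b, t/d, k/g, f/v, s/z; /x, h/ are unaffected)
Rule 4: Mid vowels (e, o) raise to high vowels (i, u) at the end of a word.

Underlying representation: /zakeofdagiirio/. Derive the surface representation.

Rule 1 (pre-rhotic lowering): /i/ is a high vowel immediately before /r/, so it lowers to [e]. /zakeofdagiirio/ → zakeofdagierio.
Rule 2 (intervocalic spirantization): /k/ is a stop between vowels /a/ and /e/, so it spirantizes to the fricative [x]. /zakeofdagierio/ → zaxeofdagierio.
Rule 3 (regressive voicing assimilation): /f/ precedes the voiced obstruent /d/, so it voices to [v] by assimilation. /zaxeofdagierio/ → zaxeovdagierio.
Rule 4 (final vowel raising): /o/ is a mid vowel in word-final position, so it raises to [u]. /zaxeovdagierio/ → zaxeovdagieriu.

zaxeovdagieriu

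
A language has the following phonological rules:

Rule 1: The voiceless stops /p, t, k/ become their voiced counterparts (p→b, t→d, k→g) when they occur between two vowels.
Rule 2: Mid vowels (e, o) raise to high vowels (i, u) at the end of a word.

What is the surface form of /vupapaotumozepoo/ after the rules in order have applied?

vubabaodumozebou

Rule 1 (intervocalic voicing): /p/ is a voiceless stop between vowels /u/ and /a/, so it voices to [b]. /p/ is a voiceless stop between vowels /a/ and /a/, so it voices to [b]. /t/ is a voiceless stop between vowels /o/ and /u/, so it voices to [d]. /p/ is a voiceless stop between vowels /e/ and /o/, so it voices to [b]. /vupapaotumozepoo/ → vubabaodumozeboo.
Rule 2 (final vowel raising): /o/ is a mid vowel in word-final position, so it raises to [u]. /vubabaodumozeboo/ → vubabaodumozebou.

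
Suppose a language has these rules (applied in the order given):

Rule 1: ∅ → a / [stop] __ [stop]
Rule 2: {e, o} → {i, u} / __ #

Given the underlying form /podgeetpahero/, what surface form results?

Rule 1 (stop-cluster a-epenthesis): /d/ and /g/ form a stop–stop cluster, so [a] is inserted between them. /t/ and /p/ form a stop–stop cluster, so [a] is inserted between them. /podgeetpahero/ → podageetapahero.
Rule 2 (final vowel raising): /o/ is a mid vowel in word-final position, so it raises to [u]. /podageetapahero/ → podageetapaheru.

podageetapaheru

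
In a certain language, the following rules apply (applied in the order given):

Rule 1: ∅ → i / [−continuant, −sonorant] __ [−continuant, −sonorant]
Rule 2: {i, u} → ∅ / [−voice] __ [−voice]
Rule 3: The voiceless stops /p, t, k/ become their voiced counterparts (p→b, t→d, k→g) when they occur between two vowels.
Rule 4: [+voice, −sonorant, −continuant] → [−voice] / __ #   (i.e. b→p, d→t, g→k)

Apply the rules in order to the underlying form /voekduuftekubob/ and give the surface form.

Rule 1 (stop-cluster i-epenthesis): /k/ and /d/ form a stop–stop cluster, so [i] is inserted between them. /voekduuftekubob/ → voekiduuftekubob.
Rule 2 (high vowel syncope): no segment meets the environment; /voekiduuftekubob/ is unchanged.
Rule 3 (intervocalic voicing): /k/ is a voiceless stop between vowels /e/ and /i/, so it voices to [g]. /k/ is a voiceless stop between vowels /e/ and /u/, so it voices to [g]. /voekiduuftekubob/ → voegiduuftegubob.
Rule 4 (final devoicing): /b/ is a voiced stop in word-final position, so it devoices to [p]. /voegiduuftegubob/ → voegiduuftegubop.

voegiduuftegubop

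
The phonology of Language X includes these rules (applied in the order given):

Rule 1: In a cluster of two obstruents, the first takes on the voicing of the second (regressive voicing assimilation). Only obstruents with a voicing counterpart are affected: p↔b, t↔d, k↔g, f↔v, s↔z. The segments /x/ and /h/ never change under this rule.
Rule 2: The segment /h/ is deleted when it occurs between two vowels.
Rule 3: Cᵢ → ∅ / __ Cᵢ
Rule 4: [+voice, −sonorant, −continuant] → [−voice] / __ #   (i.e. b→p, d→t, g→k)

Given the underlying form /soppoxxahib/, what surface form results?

Rule 1 (regressive voicing assimilation): no segment meets the environment; /soppoxxahib/ is unchanged.
Rule 2 (intervocalic h-deletion): /h/ occurs between vowels /a/ and /i/, so it deletes. /soppoxxahib/ → soppoxxaib.
Rule 3 (degemination): /pp/ is a geminate; the first /p/ deletes. /xx/ is a geminate; the first /x/ deletes. /soppoxxaib/ → sopoxaib.
Rule 4 (final devoicing): /b/ is a voiced stop in word-final position, so it devoices to [p]. /sopoxaib/ → sopoxaip.

sopoxaip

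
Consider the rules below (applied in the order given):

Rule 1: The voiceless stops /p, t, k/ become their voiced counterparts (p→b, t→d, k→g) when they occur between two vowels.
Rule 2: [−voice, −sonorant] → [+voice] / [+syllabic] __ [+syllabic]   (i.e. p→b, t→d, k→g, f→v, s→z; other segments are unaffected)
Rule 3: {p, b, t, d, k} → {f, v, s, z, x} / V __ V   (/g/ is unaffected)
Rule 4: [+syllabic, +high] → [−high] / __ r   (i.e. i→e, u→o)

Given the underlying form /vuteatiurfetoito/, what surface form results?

Rule 1 (intervocalic voicing): /t/ is a voiceless stop between vowels /u/ and /e/, so it voices to [d]. /t/ is a voiceless stop between vowels /a/ and /i/, so it voices to [d]. /t/ is a voiceless stop between vowels /e/ and /o/, so it voices to [d]. /t/ is a voiceless stop between vowels /i/ and /o/, so it voices to [d]. /vuteatiurfetoito/ → vudeadiurfedoido.
Rule 2 (intervocalic voicing): no segment meets the environment; /vudeadiurfedoido/ is unchanged.
Rule 3 (intervocalic spirantization): /d/ is a stop between vowels /u/ and /e/, so it spirantizes to the fricative [z]. /d/ is a stop between vowels /a/ and /i/, so it spirantizes to the fricative [z]. /d/ is a stop between vowels /e/ and /o/, so it spirantizes to the fricative [z]. /d/ is a stop between vowels /i/ and /o/, so it spirantizes to the fricative [z]. /vudeadiurfedoido/ → vuzeaziurfezoizo.
Rule 4 (pre-rhotic lowering): /u/ is a high vowel immediately before /r/, so it lowers to [o]. /vuzeaziurfezoizo/ → vuzeaziorfezoizo.

vuzeaziorfezoizo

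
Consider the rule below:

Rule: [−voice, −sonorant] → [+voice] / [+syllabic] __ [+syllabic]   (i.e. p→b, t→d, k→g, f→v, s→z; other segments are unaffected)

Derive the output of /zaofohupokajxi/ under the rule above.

zaovohubogajxi

/f/ is a voiceless obstruent between vowels /o/ and /o/, so it voices to [v].
/p/ is a voiceless obstruent between vowels /u/ and /o/, so it voices to [b].
/k/ is a voiceless obstruent between vowels /o/ and /a/, so it voices to [g].
Surface form: [zaovohubogajxi].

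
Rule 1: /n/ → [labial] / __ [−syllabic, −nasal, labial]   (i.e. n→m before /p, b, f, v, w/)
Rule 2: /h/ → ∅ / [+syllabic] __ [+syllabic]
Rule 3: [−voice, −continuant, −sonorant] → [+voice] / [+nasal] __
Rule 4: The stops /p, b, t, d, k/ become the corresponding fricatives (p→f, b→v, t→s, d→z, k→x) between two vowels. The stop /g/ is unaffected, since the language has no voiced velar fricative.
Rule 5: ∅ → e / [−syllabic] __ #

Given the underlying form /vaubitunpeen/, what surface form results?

vauvisumbeene

Rule 1 (nasal place assimilation): /n/ precedes the labial consonant /p/, so it assimilates in place to [m]. /vaubitunpeen/ → vaubitumpeen.
Rule 2 (intervocalic h-deletion): no segment meets the environment; /vaubitumpeen/ is unchanged.
Rule 3 (post-nasal voicing): /p/ is a voiceless stop immediately after the nasal /m/, so it voices to [b]. /vaubitumpeen/ → vaubitumbeen.
Rule 4 (intervocalic spirantization): /b/ is a stop between vowels /u/ and /i/, so it spirantizes to the fricative [v]. /t/ is a stop between vowels /i/ and /u/, so it spirantizes to the fricative [s]. /vaubitumbeen/ → vauvisumbeen.
Rule 5 (final e-epenthesis): the form ends in the consonant /n/, so [e] is inserted word-finally. /vauvisumbeen/ → vauvisumbeene.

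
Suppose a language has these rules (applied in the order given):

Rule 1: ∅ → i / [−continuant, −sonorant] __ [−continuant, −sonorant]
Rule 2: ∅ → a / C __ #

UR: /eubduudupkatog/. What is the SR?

eubiduudupikatoga

Rule 1 (stop-cluster i-epenthesis): /b/ and /d/ form a stop–stop cluster, so [i] is inserted between them. /p/ and /k/ form a stop–stop cluster, so [i] is inserted between them. /eubduudupkatog/ → eubiduudupikatog.
Rule 2 (final a-epenthesis): the form ends in the consonant /g/, so [a] is inserted word-finally. /eubiduudupikatog/ → eubiduudupikatoga.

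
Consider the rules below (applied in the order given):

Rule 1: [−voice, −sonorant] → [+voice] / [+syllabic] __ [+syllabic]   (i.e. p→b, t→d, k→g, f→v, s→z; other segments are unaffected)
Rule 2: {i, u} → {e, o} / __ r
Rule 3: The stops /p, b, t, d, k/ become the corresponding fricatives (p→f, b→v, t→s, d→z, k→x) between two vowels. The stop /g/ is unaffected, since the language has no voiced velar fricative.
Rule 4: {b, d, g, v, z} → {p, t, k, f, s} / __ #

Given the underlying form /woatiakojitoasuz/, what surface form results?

Rule 1 (intervocalic voicing): /t/ is a voiceless obstruent between vowels /a/ and /i/, so it voices to [d]. /k/ is a voiceless obstruent between vowels /a/ and /o/, so it voices to [g]. /t/ is a voiceless obstruent between vowels /i/ and /o/, so it voices to [d]. /s/ is a voiceless obstruent between vowels /a/ and /u/, so it voices to [z]. /woatiakojitoasuz/ → woadiagojidoazuz.
Rule 2 (pre-rhotic lowering): no segment meets the environment; /woadiagojidoazuz/ is unchanged.
Rule 3 (intervocalic spirantization): /d/ is a stop between vowels /a/ and /i/, so it spirantizes to the fricative [z]. /d/ is a stop between vowels /i/ and /o/, so it spirantizes to the fricative [z]. /woadiagojidoazuz/ → woaziagojizoazuz.
Rule 4 (final devoicing): /z/ is a voiced obstruent in word-final position, so it devoices to [s]. /woaziagojizoazuz/ → woaziagojizoazus.

woaziagojizoazus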